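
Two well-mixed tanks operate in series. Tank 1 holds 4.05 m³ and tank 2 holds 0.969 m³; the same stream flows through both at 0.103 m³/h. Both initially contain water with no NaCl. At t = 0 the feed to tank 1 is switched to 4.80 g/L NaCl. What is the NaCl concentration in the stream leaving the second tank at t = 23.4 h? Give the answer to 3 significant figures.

1.45 g/L

Species balance on tank i: dCᵢ/dt = (Cᵢ₋₁ − Cᵢ)/τᵢ with τᵢ = Vᵢ/Q.
τ₁ = 4.05/0.103 = 39.320 h; τ₂ = 0.969/0.103 = 9.4078 h.
Tank 1: C₁ = C_in(1 − e^(−t/τ₁)). Tank 2 (τ₁ ≠ τ₂): C₂ = C_in[1 − (τ₁ e^(−t/τ₁) − τ₂ e^(−t/τ₂))/(τ₁ − τ₂)].
At t = 23.4: e^(−t/τ₁) = 0.55150, e^(−t/τ₂) = 0.083134.
C₂ = 4.80·[1 − (39.320·0.55150 − 9.4078·0.083134)/(29.913)] = 4.80·0.30119 = 1.4457 g/L.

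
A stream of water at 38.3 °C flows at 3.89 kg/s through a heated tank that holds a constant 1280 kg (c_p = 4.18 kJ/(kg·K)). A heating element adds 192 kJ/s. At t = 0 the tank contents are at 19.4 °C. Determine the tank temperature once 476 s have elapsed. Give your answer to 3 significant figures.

42.9 °C

First-law balance (no shaft work): M c_p dT/dt = ṁ c_p (T_in − T) + 192.
Rearrange: dT/dt = (T_ss − T)/τ with τ = M/ṁ = 329.05 s and T_ss = T_in + Q̇/(ṁ c_p) = 50.108 °C.
Solution: T(t) = T_ss + (T₀ − T_ss) e^(−t/τ).
T(476) = 50.108 + (-30.708)·e^(−476/329.05) = 50.108 + (-30.708)·0.23537 = 42.880 °C.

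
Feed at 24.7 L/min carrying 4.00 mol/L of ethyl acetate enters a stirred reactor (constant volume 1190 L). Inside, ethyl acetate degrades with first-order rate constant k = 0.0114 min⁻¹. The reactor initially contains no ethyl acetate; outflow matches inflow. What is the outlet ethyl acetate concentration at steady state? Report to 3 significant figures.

2.58 mol/L

Accumulation = in − out − consumed: V dC/dt = Q C_in − Q C − k V C.
At steady state: 0 = Q C_in − (Q + kV) C_ss, so C_ss = Q C_in/(Q + kV).
C_ss = 24.7·4.00/(24.7 + 0.0114·1190) = 98.800/38.266 = 2.5819 mol/L.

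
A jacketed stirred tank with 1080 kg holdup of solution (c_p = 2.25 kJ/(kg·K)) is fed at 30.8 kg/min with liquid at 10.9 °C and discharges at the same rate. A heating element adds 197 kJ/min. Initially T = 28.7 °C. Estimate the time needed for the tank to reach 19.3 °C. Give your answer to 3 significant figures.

34.7 min

M c_p dT/dt = ṁ c_p (T_in − T) + Q̇.
τ = M/ṁ = 35.065 min; T_ss = T_in + Q̇/(ṁ c_p) = 13.743 °C.
T(t) = T_ss + (T₀ − T_ss) e^(−t/τ). Set T = 19.3:
e^(−t/τ) = (19.3 − 13.743)/(28.7 − 13.743) = 0.37154
t = −35.065 · ln(0.37154) = 34.717 min.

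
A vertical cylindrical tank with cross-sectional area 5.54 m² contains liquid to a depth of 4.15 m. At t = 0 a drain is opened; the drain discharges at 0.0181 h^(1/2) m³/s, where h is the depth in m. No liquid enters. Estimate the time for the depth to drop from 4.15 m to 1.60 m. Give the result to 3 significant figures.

473 s

With no inflow, A dh/dt = −0.0181 √h.
Separate and integrate: 2(√h − √h₀) = −(0.0181/A) t.
t = 2A(√h₀ − √h)/0.0181 = 2·5.54·(√4.15 − √1.60)/0.0181
  = 11.080 × (2.0372 − 1.2649) / 0.0181 = 472.73 s.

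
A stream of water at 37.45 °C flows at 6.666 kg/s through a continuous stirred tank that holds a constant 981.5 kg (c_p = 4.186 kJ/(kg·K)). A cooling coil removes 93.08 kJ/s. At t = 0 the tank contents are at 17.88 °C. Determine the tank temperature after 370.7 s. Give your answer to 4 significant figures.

Heat balance on the well-mixed liquid: M c_p dT/dt = ṁ c_p (T_in − T) − 93.08.
Rearrange: dT/dt = (T_ss − T)/τ with τ = M/ṁ = 147.240 s and T_ss = T_in − Q̇/(ṁ c_p) = 34.1143 °C.
T approaches T_ss exponentially: T(t) = T_ss + (T₀ − T_ss) e^(−t/τ).
T(370.7) = 34.1143 + (-16.2343)·e^(−370.7/147.240) = 34.1143 + (-16.2343)·0.0806479 = 32.8050 °C.

32.81 °C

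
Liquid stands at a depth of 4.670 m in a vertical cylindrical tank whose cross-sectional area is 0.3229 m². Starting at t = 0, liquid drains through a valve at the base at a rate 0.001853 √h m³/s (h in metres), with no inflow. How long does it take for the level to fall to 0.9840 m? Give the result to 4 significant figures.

407.4 s

Volume balance on the tank: A dh/dt = −0.001853 √h.
This is separable: 2 d(√h)/dt = −0.001853/A, so √h = √h₀ − (0.001853/(2A)) t.
t = 2A(√h₀ − √h)/0.001853 = 2·0.3229·(√4.670 − √0.9840)/0.001853
  = 0.645800 × (2.16102 − 0.991968) / 0.001853 = 407.433 s.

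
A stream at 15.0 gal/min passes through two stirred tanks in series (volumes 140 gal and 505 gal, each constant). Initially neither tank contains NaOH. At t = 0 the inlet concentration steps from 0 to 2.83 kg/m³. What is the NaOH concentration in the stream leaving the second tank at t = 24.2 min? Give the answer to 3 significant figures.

Each tank obeys Vᵢ dCᵢ/dt = Q(Cᵢ₋₁ − Cᵢ), so τᵢ = Vᵢ/Q.
τ₁ = 140/15.0 = 9.3333 min; τ₂ = 505/15.0 = 33.667 min.
Solving the cascade with C₁(0)=C₂(0)=0 gives C₂(t) = C_in[1 − (τ₁ e^(−t/τ₁) − τ₂ e^(−t/τ₂))/(τ₁ − τ₂)].
At t = 24.2: e^(−t/τ₁) = 0.074806, e^(−t/τ₂) = 0.48733.
C₂ = 2.83·[1 − (9.3333·0.074806 − 33.667·0.48733)/(-24.333)] = 2.83·0.35444 = 1.0031 kg/m³.

1.00 kg/m³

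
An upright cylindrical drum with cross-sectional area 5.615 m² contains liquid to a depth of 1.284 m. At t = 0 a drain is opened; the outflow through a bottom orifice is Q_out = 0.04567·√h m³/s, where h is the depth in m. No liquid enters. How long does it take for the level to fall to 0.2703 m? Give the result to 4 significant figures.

150.8 s

Volume balance on the tank: A dh/dt = −0.04567 √h.
This is separable: 2 d(√h)/dt = −0.04567/A, so √h = √h₀ − (0.04567/(2A)) t.
t = 2A(√h₀ − √h)/0.04567 = 2·5.615·(√1.284 − √0.2703)/0.04567
  = 11.2300 × (1.13314 − 0.519904) / 0.04567 = 150.791 s.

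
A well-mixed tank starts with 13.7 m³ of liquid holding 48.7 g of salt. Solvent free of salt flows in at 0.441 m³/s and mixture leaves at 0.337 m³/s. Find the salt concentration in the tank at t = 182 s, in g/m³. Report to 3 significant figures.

0.0897 g/m³

Total volume: dV/dt = Q_in − Q_out = 0.10400 m³/s, so V(t) = 13.7 + 0.10400 t and V(182) = 32.628 m³.
Solute balance: dm/dt = 0 − Q_out C = −Q_out m/V(t).
dm/m = −Q_out dt/(V₀ + 0.10400 t); integrating gives ln(m/m₀) = −(Q_out/(Q_in−Q_out)) ln(V/V₀).
m = m₀ (V₀/V)^(Q_out/(Q_in−Q_out)) = 48.7 × (13.7/32.628)^(3.2404) = 2.9263 g.
C = m/V = 2.9263/32.628 = 0.089688 g/m³.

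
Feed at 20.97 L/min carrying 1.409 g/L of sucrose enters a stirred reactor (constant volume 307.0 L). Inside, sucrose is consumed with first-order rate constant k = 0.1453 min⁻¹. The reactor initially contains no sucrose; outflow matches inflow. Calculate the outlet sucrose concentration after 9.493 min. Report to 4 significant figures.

0.3913 g/L

Species balance: V dC/dt = Q C_in − Q C − k V C.
dC/dt = (Q/V) C_in − (Q/V + k) C; effective rate a = Q/V + k = 0.0683062 + 0.1453 = 0.213606 min⁻¹.
C_ss = Q C_in/(Q + kV) = 0.450565 g/L; C(t) = C_ss + (C₀ − C_ss) e^(−a t).
C(9.493) = 0.450565 + (-0.450565)·e^(−0.213606·9.493) = 0.450565 + (-0.450565)·0.131630 = 0.391257 g/L.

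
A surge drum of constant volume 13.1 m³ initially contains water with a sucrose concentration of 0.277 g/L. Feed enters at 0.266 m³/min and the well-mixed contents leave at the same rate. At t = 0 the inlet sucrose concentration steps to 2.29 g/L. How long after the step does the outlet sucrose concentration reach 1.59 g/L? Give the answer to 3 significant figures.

52.0 min

Accumulation = in − out for the solute gives V dC/dt = Q(C_in − C), so τ = V/Q = 49.248 min.
C(t) = C_in + (C₀ − C_in) e^(−t/τ). Set C = 1.59 and solve for t:
e^(−t/τ) = (C − C_in)/(C₀ − C_in) = (1.59 − 2.29)/(0.277 − 2.29) = 0.34774
t = −τ ln(…) = 49.248 × 1.0563 = 52.021 min.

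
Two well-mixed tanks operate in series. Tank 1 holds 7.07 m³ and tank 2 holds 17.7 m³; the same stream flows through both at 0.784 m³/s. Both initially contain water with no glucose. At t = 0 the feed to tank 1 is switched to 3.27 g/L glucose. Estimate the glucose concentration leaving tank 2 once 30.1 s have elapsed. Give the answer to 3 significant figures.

1.91 g/L

Each tank obeys Vᵢ dCᵢ/dt = Q(Cᵢ₋₁ − Cᵢ), so τᵢ = Vᵢ/Q.
τ₁ = 7.07/0.784 = 9.0179 s; τ₂ = 17.7/0.784 = 22.577 s.
Solving the cascade with C₁(0)=C₂(0)=0 gives C₂(t) = C_in[1 − (τ₁ e^(−t/τ₁) − τ₂ e^(−t/τ₂))/(τ₁ − τ₂)].
At t = 30.1: e^(−t/τ₁) = 0.035514, e^(−t/τ₂) = 0.26362.
C₂ = 3.27·[1 − (9.0179·0.035514 − 22.577·0.26362)/(-13.559)] = 3.27·0.58467 = 1.9119 g/L.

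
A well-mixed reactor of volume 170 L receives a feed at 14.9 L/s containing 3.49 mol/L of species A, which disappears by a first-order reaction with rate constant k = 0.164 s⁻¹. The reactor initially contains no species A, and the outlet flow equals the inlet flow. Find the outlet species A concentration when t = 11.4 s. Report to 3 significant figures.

Accumulation = in − out − consumed: V dC/dt = Q C_in − Q C − k V C.
This is linear with rate a = Q/V + k = 0.25165 s⁻¹.
C_ss = Q C_in/(Q + kV) = 1.2155 mol/L; C(t) = C_ss + (C₀ − C_ss) e^(−a t).
C(11.4) = 1.2155 + (-1.2155)·e^(−0.25165·11.4) = 1.2155 + (-1.2155)·0.056768 = 1.1465 mol/L.

1.15 mol/L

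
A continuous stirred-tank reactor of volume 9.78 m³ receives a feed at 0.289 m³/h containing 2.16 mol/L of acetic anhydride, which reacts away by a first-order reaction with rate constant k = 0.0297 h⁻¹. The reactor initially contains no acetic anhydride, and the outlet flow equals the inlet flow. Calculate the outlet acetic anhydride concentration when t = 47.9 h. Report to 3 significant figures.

1.01 mol/L

V dC/dt = Q(C_in − C) − k V C.
dC/dt = (Q/V) C_in − (Q/V + k) C; effective rate a = Q/V + k = 0.029550 + 0.0297 = 0.059250 h⁻¹.
C_ss = Q C_in/(Q + kV) = 1.0773 mol/L; C(t) = C_ss + (C₀ − C_ss) e^(−a t).
C(47.9) = 1.0773 + (-1.0773)·e^(−0.059250·47.9) = 1.0773 + (-1.0773)·0.058538 = 1.0142 mol/L.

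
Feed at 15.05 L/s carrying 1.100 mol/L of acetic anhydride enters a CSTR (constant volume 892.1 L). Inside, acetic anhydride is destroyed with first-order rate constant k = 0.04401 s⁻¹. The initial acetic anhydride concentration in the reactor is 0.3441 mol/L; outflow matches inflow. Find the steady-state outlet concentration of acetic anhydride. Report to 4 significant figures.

0.3048 mol/L

Species balance: V dC/dt = Q C_in − Q C − k V C.
At steady state: 0 = Q C_in − (Q + kV) C_ss, so C_ss = Q C_in/(Q + kV).
C_ss = 15.05·1.100/(15.05 + 0.04401·892.1) = 16.5550/54.3113 = 0.304817 mol/L.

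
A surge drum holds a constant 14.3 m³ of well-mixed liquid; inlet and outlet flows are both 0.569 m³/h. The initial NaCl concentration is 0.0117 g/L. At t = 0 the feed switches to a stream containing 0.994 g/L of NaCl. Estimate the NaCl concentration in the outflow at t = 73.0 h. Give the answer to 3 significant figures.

0.940 g/L

Unsteady species balance (constant V, well mixed): V dC/dt = Q(C_in − C).
So dC/dt = (C_in − C)/τ with τ = V/Q = 14.3/0.569 = 25.132 h.
Integrating: C(t) = C_in + (C₀ − C_in) e^(−t/τ).
C(73.0) = 0.994 + (0.0117 − 0.994)·e^(−73.0/25.132) = 0.994 + (-0.98230)·0.054766 = 0.94020 g/L.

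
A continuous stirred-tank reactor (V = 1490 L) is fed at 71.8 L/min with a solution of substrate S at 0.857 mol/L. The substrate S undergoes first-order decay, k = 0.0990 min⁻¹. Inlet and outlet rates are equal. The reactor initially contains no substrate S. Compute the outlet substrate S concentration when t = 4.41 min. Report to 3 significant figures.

0.134 mol/L

Accumulation = in − out − consumed: V dC/dt = Q C_in − Q C − k V C.
This is linear with rate a = Q/V + k = 0.14719 min⁻¹.
C_ss = Q C_in/(Q + kV) = 0.28057 mol/L; C(t) = C_ss + (C₀ − C_ss) e^(−a t).
C(4.41) = 0.28057 + (-0.28057)·e^(−0.14719·4.41) = 0.28057 + (-0.28057)·0.52252 = 0.13397 mol/L.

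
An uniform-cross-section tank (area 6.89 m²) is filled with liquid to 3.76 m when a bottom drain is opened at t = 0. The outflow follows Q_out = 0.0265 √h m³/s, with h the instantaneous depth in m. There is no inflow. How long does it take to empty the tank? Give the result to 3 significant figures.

Accumulation of liquid (constant cross-section A): A dh/dt = −0.0265 √h.
∫ h^(−1/2) dh = −(0.0265/A) ∫ dt, giving 2√h = 2√h₀ − (0.0265/A) t.
Tank is empty when √h = 0: t_empty = 2A√h₀/0.0265.
t_empty = 2·6.89·√3.76/0.0265 = 13.780·1.9391/0.0265 = 1008.3 s.

1010 s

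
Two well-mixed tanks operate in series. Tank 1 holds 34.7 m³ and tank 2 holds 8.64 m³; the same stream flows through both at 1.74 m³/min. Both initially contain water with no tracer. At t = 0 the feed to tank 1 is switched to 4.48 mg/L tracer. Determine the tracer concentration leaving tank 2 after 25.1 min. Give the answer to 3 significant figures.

Each tank obeys Vᵢ dCᵢ/dt = Q(Cᵢ₋₁ − Cᵢ), so τᵢ = Vᵢ/Q.
τ₁ = 34.7/1.74 = 19.943 min; τ₂ = 8.64/1.74 = 4.9655 min.
Solving the cascade with C₁(0)=C₂(0)=0 gives C₂(t) = C_in[1 − (τ₁ e^(−t/τ₁) − τ₂ e^(−t/τ₂))/(τ₁ − τ₂)].
At t = 25.1: e^(−t/τ₁) = 0.28405, e^(−t/τ₂) = 0.0063783.
C₂ = 4.48·[1 − (19.943·0.28405 − 4.9655·0.0063783)/(14.977)] = 4.48·0.62389 = 2.7950 mg/L.

2.80 mg/L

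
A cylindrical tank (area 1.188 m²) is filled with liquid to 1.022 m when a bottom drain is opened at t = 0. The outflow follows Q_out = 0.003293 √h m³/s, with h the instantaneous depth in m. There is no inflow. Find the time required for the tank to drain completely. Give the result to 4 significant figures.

729.4 s

With no inflow, A dh/dt = −0.003293 √h.
This is separable: 2 d(√h)/dt = −0.003293/A, so √h = √h₀ − (0.003293/(2A)) t.
Set h = 0: 2√h₀ = (0.003293/A) t_empty ⇒ t_empty = 2A√h₀/0.003293.
t_empty = 2·1.188·√1.022/0.003293 = 2.37600·1.01094/0.003293 = 729.424 s.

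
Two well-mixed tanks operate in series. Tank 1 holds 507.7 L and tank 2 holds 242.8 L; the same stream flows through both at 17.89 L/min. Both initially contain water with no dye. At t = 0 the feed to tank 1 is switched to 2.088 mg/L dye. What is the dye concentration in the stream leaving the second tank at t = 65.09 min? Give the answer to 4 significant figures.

Time constants: τᵢ = Vᵢ/Q for each well-mixed tank.
τ₁ = 507.7/17.89 = 28.3790 min; τ₂ = 242.8/17.89 = 13.5718 min.
Tank 1: C₁ = C_in(1 − e^(−t/τ₁)). Tank 2 (τ₁ ≠ τ₂): C₂ = C_in[1 − (τ₁ e^(−t/τ₁) − τ₂ e^(−t/τ₂))/(τ₁ − τ₂)].
At t = 65.09: e^(−t/τ₁) = 0.100903, e^(−t/τ₂) = 0.00826303.
C₂ = 2.088·[1 − (28.3790·0.100903 − 13.5718·0.00826303)/(14.8072)] = 2.088·0.814186 = 1.70002 mg/L.

1.700 mg/L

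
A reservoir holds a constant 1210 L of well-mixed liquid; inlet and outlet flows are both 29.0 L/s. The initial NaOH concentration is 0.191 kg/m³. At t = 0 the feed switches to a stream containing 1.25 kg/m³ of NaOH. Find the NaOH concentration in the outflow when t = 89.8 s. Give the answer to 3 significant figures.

1.13 kg/m³

Species balance on the tank: V dC/dt = Q(C_in − C).
Rewrite as dC/dt + C/τ = C_in/τ, τ = V/Q = 41.724 s.
C approaches C_in exponentially: C(t) = C_in + (C₀ − C_in) e^(−t/τ).
C(89.8) = 1.25 + (0.191 − 1.25)·e^(−89.8/41.724) = 1.25 + (-1.0590)·0.11622 = 1.1269 kg/m³.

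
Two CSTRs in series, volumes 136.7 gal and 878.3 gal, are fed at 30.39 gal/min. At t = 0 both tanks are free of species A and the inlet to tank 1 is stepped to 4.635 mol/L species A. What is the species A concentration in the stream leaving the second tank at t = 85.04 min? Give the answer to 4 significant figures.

Time constants: τᵢ = Vᵢ/Q for each well-mixed tank.
τ₁ = 136.7/30.39 = 4.49819 min; τ₂ = 878.3/30.39 = 28.9010 min.
Solving the cascade with C₁(0)=C₂(0)=0 gives C₂(t) = C_in[1 − (τ₁ e^(−t/τ₁) − τ₂ e^(−t/τ₂))/(τ₁ − τ₂)].
At t = 85.04: e^(−t/τ₁) = 6.15882e-09, e^(−t/τ₂) = 0.0527357.
C₂ = 4.635·[1 − (4.49819·6.15882e-09 − 28.9010·0.0527357)/(-24.4028)] = 4.635·0.937544 = 4.34551 mol/L.

4.346 mol/L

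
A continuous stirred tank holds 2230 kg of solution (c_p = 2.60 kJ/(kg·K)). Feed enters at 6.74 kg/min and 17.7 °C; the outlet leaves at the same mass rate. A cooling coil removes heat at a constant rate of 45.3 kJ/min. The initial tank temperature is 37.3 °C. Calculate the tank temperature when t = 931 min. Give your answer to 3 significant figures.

Unsteady energy balance on the tank contents: M c_p dT/dt = ṁ c_p (T_in − T) − 45.3.
τ = M/ṁ = 330.86 min; T_ss = T_in − Q̇/(ṁ c_p) = 17.7 − 45.3/(6.74·2.60) = 15.115 °C.
T approaches T_ss exponentially: T(t) = T_ss + (T₀ − T_ss) e^(−t/τ).
T(931) = 15.115 + (22.185)·e^(−931/330.86) = 15.115 + (22.185)·0.059972 = 16.445 °C.

16.4 °C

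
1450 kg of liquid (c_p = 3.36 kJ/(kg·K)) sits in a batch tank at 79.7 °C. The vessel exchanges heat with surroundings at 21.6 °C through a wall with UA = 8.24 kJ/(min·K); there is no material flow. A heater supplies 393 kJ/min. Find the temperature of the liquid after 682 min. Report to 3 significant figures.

72.6 °C

M c_p dT/dt = −UA(T − T_amb) + Q̇.
dT/dt = (T_ss − T)/τ with T_ss = T_amb + Q̇/UA = 21.6 + 393/8.24 = 69.294 °C, τ = M c_p/UA = 1450·3.36/8.24 = 591.26 min.
This is linear first-order; T(t) = T_ss + (T₀ − T_ss) e^(−t/τ).
T(682) = 69.294 + (10.406)·0.31554 = 72.578 °C.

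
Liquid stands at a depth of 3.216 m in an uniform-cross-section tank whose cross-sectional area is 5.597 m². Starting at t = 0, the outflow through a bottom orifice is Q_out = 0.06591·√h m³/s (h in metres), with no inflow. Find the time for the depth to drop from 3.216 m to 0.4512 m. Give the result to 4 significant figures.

A dh/dt = −Q_out = −0.06591 √h.
∫ h^(−1/2) dh = −(0.06591/A) ∫ dt, giving 2√h = 2√h₀ − (0.06591/A) t.
t = 2A(√h₀ − √h)/0.06591 = 2·5.597·(√3.216 − √0.4512)/0.06591
  = 11.1940 × (1.79332 − 0.671714) / 0.06591 = 190.491 s.

190.5 s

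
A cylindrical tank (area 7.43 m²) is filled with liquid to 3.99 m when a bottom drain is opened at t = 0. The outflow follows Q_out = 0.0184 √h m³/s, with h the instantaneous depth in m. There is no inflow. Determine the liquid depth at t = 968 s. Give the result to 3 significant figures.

0.638 m

A dh/dt = −Q_out = −0.0184 √h.
∫ h^(−1/2) dh = −(0.0184/A) ∫ dt, giving 2√h = 2√h₀ − (0.0184/A) t.
√h = √3.99 − 0.0184·968/(2·7.43) = 1.9975 − 1.1986 = 0.79890.
h = 0.79890² = 0.63824 m.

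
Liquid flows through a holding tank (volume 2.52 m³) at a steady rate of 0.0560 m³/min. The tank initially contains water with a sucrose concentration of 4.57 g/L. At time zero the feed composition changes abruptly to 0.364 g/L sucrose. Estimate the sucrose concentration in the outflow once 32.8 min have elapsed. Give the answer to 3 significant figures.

2.39 g/L

Unsteady species balance (constant V, well mixed): V dC/dt = Q(C_in − C).
So dC/dt = (C_in − C)/τ with τ = V/Q = 2.52/0.0560 = 45.000 min.
C approaches C_in exponentially: C(t) = C_in + (C₀ − C_in) e^(−t/τ).
C(32.8) = 0.364 + (4.57 − 0.364)·e^(−32.8/45.000) = 0.364 + (4.2060)·0.48244 = 2.3932 g/L.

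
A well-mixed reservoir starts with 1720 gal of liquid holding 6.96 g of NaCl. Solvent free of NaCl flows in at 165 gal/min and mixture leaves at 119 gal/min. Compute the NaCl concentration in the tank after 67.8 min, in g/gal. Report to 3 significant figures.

9.90e-05 g/gal

Total volume: dV/dt = Q_in − Q_out = 46.000 gal/min, so V(t) = 1720 + 46.000 t and V(67.8) = 4838.8 gal.
No NaCl enters, so dm/dt = −Q_out · (m/V).
Separate: dm/m = −Q_out dt/V(t) ⇒ ln(m/m₀) = −(Q_out/(Q_in−Q_out)) ln(V/V₀).
m = m₀ (V₀/V)^(Q_out/(Q_in−Q_out)) = 6.96 × (1720/4838.8)^(2.5870) = 0.47921 g.
C = m/V = 0.47921/4838.8 = 9.9035e-05 g/gal.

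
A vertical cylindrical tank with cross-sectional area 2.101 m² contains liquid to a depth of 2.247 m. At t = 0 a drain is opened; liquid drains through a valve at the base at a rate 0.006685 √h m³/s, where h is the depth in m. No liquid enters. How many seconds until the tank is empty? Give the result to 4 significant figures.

With no inflow, A dh/dt = −0.006685 √h.
∫ h^(−1/2) dh = −(0.006685/A) ∫ dt, giving 2√h = 2√h₀ − (0.006685/A) t.
Set h = 0: 2√h₀ = (0.006685/A) t_empty ⇒ t_empty = 2A√h₀/0.006685.
t_empty = 2·2.101·√2.247/0.006685 = 4.20200·1.49900/0.006685 = 942.228 s.

942.2 s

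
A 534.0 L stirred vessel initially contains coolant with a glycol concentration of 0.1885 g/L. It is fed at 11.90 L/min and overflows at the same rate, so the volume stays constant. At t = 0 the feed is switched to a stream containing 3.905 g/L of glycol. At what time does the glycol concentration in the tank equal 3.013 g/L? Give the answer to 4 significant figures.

Species balance: V dC/dt = Q(C_in − C) ⇒ τ = V/Q = 44.8739 min.
C(t) = C_in + (C₀ − C_in) e^(−t/τ). Set C = 3.013 and solve for t:
e^(−t/τ) = (C − C_in)/(C₀ − C_in) = (3.013 − 3.905)/(0.1885 − 3.905) = 0.240011
t = −τ ln(…) = 44.8739 × 1.42707 = 64.0383 min.

64.04 min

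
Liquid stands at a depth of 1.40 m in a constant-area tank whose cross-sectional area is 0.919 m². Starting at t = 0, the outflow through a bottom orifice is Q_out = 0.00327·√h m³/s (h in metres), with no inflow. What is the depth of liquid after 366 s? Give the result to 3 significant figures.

0.283 m

Accumulation of liquid (constant cross-section A): A dh/dt = −0.00327 √h.
This is separable: 2 d(√h)/dt = −0.00327/A, so √h = √h₀ − (0.00327/(2A)) t.
√h = √1.40 − 0.00327·366/(2·0.919) = 1.1832 − 0.65115 = 0.53206.
h = 0.53206² = 0.28309 m.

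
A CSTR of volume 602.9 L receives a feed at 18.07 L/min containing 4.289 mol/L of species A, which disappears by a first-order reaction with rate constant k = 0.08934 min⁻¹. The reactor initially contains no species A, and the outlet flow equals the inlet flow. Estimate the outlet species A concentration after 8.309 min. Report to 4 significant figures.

0.6776 mol/L

Species balance: V dC/dt = Q C_in − Q C − k V C.
This is linear with rate a = Q/V + k = 0.119312 min⁻¹.
C_ss = Q C_in/(Q + kV) = 1.07742 mol/L; C(t) = C_ss + (C₀ − C_ss) e^(−a t).
C(8.309) = 1.07742 + (-1.07742)·e^(−0.119312·8.309) = 1.07742 + (-1.07742)·0.371071 = 0.677621 mol/L.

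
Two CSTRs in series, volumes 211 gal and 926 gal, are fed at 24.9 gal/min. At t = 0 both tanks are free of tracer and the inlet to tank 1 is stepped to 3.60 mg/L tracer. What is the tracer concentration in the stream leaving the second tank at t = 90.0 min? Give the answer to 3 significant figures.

Each tank obeys Vᵢ dCᵢ/dt = Q(Cᵢ₋₁ − Cᵢ), so τᵢ = Vᵢ/Q.
τ₁ = 211/24.9 = 8.4739 min; τ₂ = 926/24.9 = 37.189 min.
Solving the cascade with C₁(0)=C₂(0)=0 gives C₂(t) = C_in[1 − (τ₁ e^(−t/τ₁) − τ₂ e^(−t/τ₂))/(τ₁ − τ₂)].
At t = 90.0: e^(−t/τ₁) = 2.4402e-05, e^(−t/τ₂) = 0.088914.
C₂ = 3.60·[1 − (8.4739·2.4402e-05 − 37.189·0.088914)/(-28.715)] = 3.60·0.88485 = 3.1855 mg/L.

3.19 mg/L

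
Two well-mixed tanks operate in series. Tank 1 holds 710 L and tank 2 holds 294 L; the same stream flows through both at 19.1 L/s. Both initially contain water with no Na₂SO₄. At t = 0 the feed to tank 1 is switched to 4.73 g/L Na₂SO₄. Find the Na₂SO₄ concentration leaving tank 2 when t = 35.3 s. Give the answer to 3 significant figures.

1.94 g/L

Each tank obeys Vᵢ dCᵢ/dt = Q(Cᵢ₋₁ − Cᵢ), so τᵢ = Vᵢ/Q.
τ₁ = 710/19.1 = 37.173 s; τ₂ = 294/19.1 = 15.393 s.
Solving the cascade with C₁(0)=C₂(0)=0 gives C₂(t) = C_in[1 − (τ₁ e^(−t/τ₁) − τ₂ e^(−t/τ₂))/(τ₁ − τ₂)].
At t = 35.3: e^(−t/τ₁) = 0.38689, e^(−t/τ₂) = 0.10093.
C₂ = 4.73·[1 − (37.173·0.38689 − 15.393·0.10093)/(21.780)] = 4.73·0.41102 = 1.9441 g/L.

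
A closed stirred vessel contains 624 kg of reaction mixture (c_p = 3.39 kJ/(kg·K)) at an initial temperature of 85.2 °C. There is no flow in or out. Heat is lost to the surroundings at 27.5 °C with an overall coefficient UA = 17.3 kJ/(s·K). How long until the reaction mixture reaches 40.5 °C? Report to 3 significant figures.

182 s

Lumped-capacitance energy balance: M c_p dT/dt = UA(T_amb − T).
τ = M c_p/UA = 122.28 s; T_ss = T_amb = 27.500 °C.
T(t) = T_ss + (T₀ − T_ss)e^(−t/τ); set T = 40.5:
t = −τ ln[(T − T_ss)/(T₀ − T_ss)] = −122.28 · ln(0.22530) = 182.23 s.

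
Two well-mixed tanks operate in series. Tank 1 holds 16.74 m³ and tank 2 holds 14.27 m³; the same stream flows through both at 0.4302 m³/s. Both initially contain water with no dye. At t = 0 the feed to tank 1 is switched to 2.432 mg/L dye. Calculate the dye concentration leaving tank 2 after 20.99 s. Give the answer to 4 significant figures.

0.2836 mg/L

Species balance on tank i: dCᵢ/dt = (Cᵢ₋₁ − Cᵢ)/τᵢ with τᵢ = Vᵢ/Q.
τ₁ = 16.74/0.4302 = 38.9121 s; τ₂ = 14.27/0.4302 = 33.1706 s.
Tank 1: C₁ = C_in(1 − e^(−t/τ₁)). Tank 2 (τ₁ ≠ τ₂): C₂ = C_in[1 − (τ₁ e^(−t/τ₁) − τ₂ e^(−t/τ₂))/(τ₁ − τ₂)].
At t = 20.99: e^(−t/τ₁) = 0.583086, e^(−t/τ₂) = 0.531109.
C₂ = 2.432·[1 − (38.9121·0.583086 − 33.1706·0.531109)/(5.74152)] = 2.432·0.116622 = 0.283626 mg/L.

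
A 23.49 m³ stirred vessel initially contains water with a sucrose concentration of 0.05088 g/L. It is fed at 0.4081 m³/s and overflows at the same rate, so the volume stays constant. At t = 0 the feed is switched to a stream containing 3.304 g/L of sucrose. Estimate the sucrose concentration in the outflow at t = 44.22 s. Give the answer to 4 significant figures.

1.795 g/L

Mass balance on the solute (V constant): V dC/dt = Q(C_in − C).
Rewrite as dC/dt + C/τ = C_in/τ, τ = V/Q = 57.5594 s.
C approaches C_in exponentially: C(t) = C_in + (C₀ − C_in) e^(−t/τ).
C(44.22) = 3.304 + (0.05088 − 3.304)·e^(−44.22/57.5594) = 3.304 + (-3.25312)·0.463824 = 1.79512 g/L.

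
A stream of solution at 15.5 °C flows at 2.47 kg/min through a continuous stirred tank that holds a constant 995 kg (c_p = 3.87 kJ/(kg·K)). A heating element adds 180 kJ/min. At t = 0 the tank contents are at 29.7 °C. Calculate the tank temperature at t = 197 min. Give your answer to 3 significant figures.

M c_p dT/dt = ṁ c_p (T_in − T) + Q̇.
τ = M/ṁ = 402.83 min; T_ss = T_in + Q̇/(ṁ c_p) = 15.5 + 180/(2.47·3.87) = 34.331 °C.
T approaches T_ss exponentially: T(t) = T_ss + (T₀ − T_ss) e^(−t/τ).
T(197) = 34.331 + (-4.6306)·e^(−197/402.83) = 34.331 + (-4.6306)·0.61322 = 31.491 °C.

31.5 °C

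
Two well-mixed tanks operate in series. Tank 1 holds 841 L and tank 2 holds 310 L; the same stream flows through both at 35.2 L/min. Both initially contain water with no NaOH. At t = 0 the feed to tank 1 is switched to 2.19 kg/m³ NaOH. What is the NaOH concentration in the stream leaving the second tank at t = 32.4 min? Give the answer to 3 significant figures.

1.33 kg/m³

Time constants: τᵢ = Vᵢ/Q for each well-mixed tank.
τ₁ = 841/35.2 = 23.892 min; τ₂ = 310/35.2 = 8.8068 min.
Solving the cascade with C₁(0)=C₂(0)=0 gives C₂(t) = C_in[1 − (τ₁ e^(−t/τ₁) − τ₂ e^(−t/τ₂))/(τ₁ − τ₂)].
At t = 32.4: e^(−t/τ₁) = 0.25766, e^(−t/τ₂) = 0.025249.
C₂ = 2.19·[1 − (23.892·0.25766 − 8.8068·0.025249)/(15.085)] = 2.19·0.60665 = 1.3286 kg/m³.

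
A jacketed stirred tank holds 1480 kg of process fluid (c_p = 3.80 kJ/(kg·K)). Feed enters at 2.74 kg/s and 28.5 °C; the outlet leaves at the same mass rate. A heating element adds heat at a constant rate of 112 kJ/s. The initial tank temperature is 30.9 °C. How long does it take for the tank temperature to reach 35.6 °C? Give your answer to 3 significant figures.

446 s

M c_p dT/dt = ṁ c_p (T_in − T) + Q̇.
τ = M/ṁ = 540.15 s; T_ss = T_in + Q̇/(ṁ c_p) = 39.257 °C.
T(t) = T_ss + (T₀ − T_ss) e^(−t/τ). Set T = 35.6:
e^(−t/τ) = (35.6 − 39.257)/(30.9 − 39.257) = 0.43759
t = −540.15 · ln(0.43759) = 446.42 s.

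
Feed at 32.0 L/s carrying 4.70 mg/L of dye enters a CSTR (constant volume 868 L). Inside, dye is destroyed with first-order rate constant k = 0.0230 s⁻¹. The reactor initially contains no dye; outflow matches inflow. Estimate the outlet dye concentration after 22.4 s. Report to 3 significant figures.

2.14 mg/L

Accumulation = in − out − consumed: V dC/dt = Q C_in − Q C − k V C.
This is linear with rate a = Q/V + k = 0.059866 s⁻¹.
C_ss = Q C_in/(Q + kV) = 2.8943 mg/L; C(t) = C_ss + (C₀ − C_ss) e^(−a t).
C(22.4) = 2.8943 + (-2.8943)·e^(−0.059866·22.4) = 2.8943 + (-2.8943)·0.26158 = 2.1372 mg/L.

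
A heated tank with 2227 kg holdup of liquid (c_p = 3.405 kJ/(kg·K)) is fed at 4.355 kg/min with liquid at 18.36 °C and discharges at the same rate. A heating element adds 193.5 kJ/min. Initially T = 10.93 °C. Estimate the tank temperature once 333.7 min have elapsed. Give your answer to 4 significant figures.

20.75 °C

First-law balance (no shaft work): M c_p dT/dt = ṁ c_p (T_in − T) + 193.5.
τ = M/ṁ = 511.366 min; T_ss = T_in + Q̇/(ṁ c_p) = 18.36 + 193.5/(4.355·3.405) = 31.4090 °C.
Integrating: T(t) = T_ss + (T₀ − T_ss) e^(−t/τ).
T(333.7) = 31.4090 + (-20.4790)·e^(−333.7/511.366) = 31.4090 + (-20.4790)·0.520708 = 20.7454 °C.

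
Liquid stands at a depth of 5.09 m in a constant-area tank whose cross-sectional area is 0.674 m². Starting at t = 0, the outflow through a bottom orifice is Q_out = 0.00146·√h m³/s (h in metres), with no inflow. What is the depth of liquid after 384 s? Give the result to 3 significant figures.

3.39 m

A dh/dt = −Q_out = −0.00146 √h.
This is separable: 2 d(√h)/dt = −0.00146/A, so √h = √h₀ − (0.00146/(2A)) t.
√h = √5.09 − 0.00146·384/(2·0.674) = 2.2561 − 0.41591 = 1.8402.
h = 1.8402² = 3.3863 m.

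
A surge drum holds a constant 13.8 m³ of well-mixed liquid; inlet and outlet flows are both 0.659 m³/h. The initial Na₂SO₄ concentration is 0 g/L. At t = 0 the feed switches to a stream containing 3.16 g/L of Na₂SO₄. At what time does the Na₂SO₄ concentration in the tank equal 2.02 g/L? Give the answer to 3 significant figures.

21.4 h

Species balance: V dC/dt = Q(C_in − C) ⇒ τ = V/Q = 20.941 h.
C(t) = C_in + (C₀ − C_in) e^(−t/τ). Set C = 2.02 and solve for t:
e^(−t/τ) = (C − C_in)/(C₀ − C_in) = (2.02 − 3.16)/(0 − 3.16) = 0.36076
t = −τ ln(…) = 20.941 × 1.0195 = 21.350 h.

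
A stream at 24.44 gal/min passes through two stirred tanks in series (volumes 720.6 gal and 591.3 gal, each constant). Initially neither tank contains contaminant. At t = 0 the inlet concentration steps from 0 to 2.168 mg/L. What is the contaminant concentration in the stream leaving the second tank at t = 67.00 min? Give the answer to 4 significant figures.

Time constants: τᵢ = Vᵢ/Q for each well-mixed tank.
τ₁ = 720.6/24.44 = 29.4845 min; τ₂ = 591.3/24.44 = 24.1939 min.
Tank 1: C₁ = C_in(1 − e^(−t/τ₁)). Tank 2 (τ₁ ≠ τ₂): C₂ = C_in[1 − (τ₁ e^(−t/τ₁) − τ₂ e^(−t/τ₂))/(τ₁ − τ₂)].
At t = 67.00: e^(−t/τ₁) = 0.103066, e^(−t/τ₂) = 0.0627066.
C₂ = 2.168·[1 − (29.4845·0.103066 − 24.1939·0.0627066)/(5.29051)] = 2.168·0.712366 = 1.54441 mg/L.

1.544 mg/L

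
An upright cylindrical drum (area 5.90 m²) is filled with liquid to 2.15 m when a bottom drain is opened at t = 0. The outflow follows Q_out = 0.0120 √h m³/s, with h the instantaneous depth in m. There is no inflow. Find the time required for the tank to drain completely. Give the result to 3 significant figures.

1440 s

A dh/dt = −Q_out = −0.0120 √h.
This is separable: 2 d(√h)/dt = −0.0120/A, so √h = √h₀ − (0.0120/(2A)) t.
Tank is empty when √h = 0: t_empty = 2A√h₀/0.0120.
t_empty = 2·5.90·√2.15/0.0120 = 11.800·1.4663/0.0120 = 1441.8 s.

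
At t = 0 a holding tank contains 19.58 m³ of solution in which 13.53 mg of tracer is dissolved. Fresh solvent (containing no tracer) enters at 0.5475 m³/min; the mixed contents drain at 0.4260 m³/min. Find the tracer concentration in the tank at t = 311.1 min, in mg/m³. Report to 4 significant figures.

0.005437 mg/m³

Total volume: dV/dt = Q_in − Q_out = 0.121500 m³/min, so V(t) = 19.58 + 0.121500 t and V(311.1) = 57.3787 m³.
Species balance (pure solvent in): dm/dt = −Q_out · m/V(t).
Separate: dm/m = −Q_out dt/V(t) ⇒ ln(m/m₀) = −(Q_out/(Q_in−Q_out)) ln(V/V₀).
m = m₀ (V₀/V)^(Q_out/(Q_in−Q_out)) = 13.53 × (19.58/57.3787)^(3.50617) = 0.311985 mg.
C = m/V = 0.311985/57.3787 = 0.00543730 mg/m³.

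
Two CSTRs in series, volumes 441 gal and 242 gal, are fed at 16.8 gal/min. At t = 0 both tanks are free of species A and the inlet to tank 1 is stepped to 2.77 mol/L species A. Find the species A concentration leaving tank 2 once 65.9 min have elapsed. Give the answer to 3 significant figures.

Each tank obeys Vᵢ dCᵢ/dt = Q(Cᵢ₋₁ − Cᵢ), so τᵢ = Vᵢ/Q.
τ₁ = 441/16.8 = 26.250 min; τ₂ = 242/16.8 = 14.405 min.
Tank 1: C₁ = C_in(1 − e^(−t/τ₁)). Tank 2 (τ₁ ≠ τ₂): C₂ = C_in[1 − (τ₁ e^(−t/τ₁) − τ₂ e^(−t/τ₂))/(τ₁ − τ₂)].
At t = 65.9: e^(−t/τ₁) = 0.081230, e^(−t/τ₂) = 0.010308.
C₂ = 2.77·[1 − (26.250·0.081230 − 14.405·0.010308)/(11.845)] = 2.77·0.83252 = 2.3061 mol/L.

2.31 mol/L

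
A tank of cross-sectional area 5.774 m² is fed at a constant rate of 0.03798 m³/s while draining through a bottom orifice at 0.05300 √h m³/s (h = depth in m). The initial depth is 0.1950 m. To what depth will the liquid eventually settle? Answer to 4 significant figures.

0.5135 m

Mass balance (ρ constant): A dh/dt = Q_in − 0.05300 √h. At steady state dh/dt = 0:
Q_in = 0.05300 √h_ss ⇒ √h_ss = 0.03798/0.05300 = 0.716604.
h_ss = 0.716604² = 0.513521 m. (Since h₀ = 0.1950 m < h_ss, the level will rise toward this value.)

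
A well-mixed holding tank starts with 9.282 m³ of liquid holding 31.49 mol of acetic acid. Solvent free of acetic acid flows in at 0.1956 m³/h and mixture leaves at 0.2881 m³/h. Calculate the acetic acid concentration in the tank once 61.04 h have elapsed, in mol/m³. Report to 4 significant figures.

0.4675 mol/m³

Total volume: dV/dt = Q_in − Q_out = -0.0925000 m³/h, so V(t) = 9.282 − 0.0925000 t and V(61.04) = 3.63580 m³.
No acetic acid enters, so dm/dt = −Q_out · (m/V).
dm/m = −Q_out dt/(V₀ − 0.0925000 t); integrating gives ln(m/m₀) = −(Q_out/(Q_in−Q_out)) ln(V/V₀).
m = m₀ (V₀/V)^(Q_out/(Q_in−Q_out)) = 31.49 × (9.282/3.63580)^(-3.11459) = 1.69982 mol.
C = m/V = 1.69982/3.63580 = 0.467523 mol/m³.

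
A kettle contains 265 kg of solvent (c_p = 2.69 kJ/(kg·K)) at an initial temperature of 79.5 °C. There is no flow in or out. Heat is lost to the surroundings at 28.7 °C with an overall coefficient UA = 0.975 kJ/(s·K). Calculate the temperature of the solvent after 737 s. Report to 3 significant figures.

47.2 °C

First-law balance (no shaft work): M c_p dT/dt = −UA(T − T_amb).
dT/dt = (T_ss − T)/τ with T_ss = T_amb = 28.700 °C, τ = M c_p/UA = 265·2.69/0.975 = 731.13 s.
Solution: T(t) = T_ss + (T₀ − T_ss) e^(−t/τ).
T(737) = 28.700 + (50.800)·0.36494 = 47.239 °C.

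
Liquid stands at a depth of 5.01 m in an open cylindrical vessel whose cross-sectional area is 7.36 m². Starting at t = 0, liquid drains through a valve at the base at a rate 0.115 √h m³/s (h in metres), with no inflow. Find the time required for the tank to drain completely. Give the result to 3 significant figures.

287 s

Mass balance (ρ constant): A dh/dt = −0.115 √h.
Separate and integrate: 2(√h − √h₀) = −(0.115/A) t.
Set h = 0: 2√h₀ = (0.115/A) t_empty ⇒ t_empty = 2A√h₀/0.115.
t_empty = 2·7.36·√5.01/0.115 = 14.720·2.2383/0.115 = 286.50 s.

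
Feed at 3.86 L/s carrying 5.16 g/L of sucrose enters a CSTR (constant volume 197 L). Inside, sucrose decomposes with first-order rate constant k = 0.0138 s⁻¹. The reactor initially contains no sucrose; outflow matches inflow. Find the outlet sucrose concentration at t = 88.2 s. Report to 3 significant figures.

Accumulation = in − out − consumed: V dC/dt = Q C_in − Q C − k V C.
This is linear with rate a = Q/V + k = 0.033394 s⁻¹.
C_ss = Q C_in/(Q + kV) = 3.0276 g/L; C(t) = C_ss + (C₀ − C_ss) e^(−a t).
C(88.2) = 3.0276 + (-3.0276)·e^(−0.033394·88.2) = 3.0276 + (-3.0276)·0.052584 = 2.8684 g/L.

2.87 g/L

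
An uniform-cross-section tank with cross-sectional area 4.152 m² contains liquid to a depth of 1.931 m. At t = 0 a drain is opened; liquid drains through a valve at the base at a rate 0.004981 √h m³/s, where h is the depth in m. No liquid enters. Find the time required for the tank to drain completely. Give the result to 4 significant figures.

2317 s

With no inflow, A dh/dt = −0.004981 √h.
∫ h^(−1/2) dh = −(0.004981/A) ∫ dt, giving 2√h = 2√h₀ − (0.004981/A) t.
Set h = 0: 2√h₀ = (0.004981/A) t_empty ⇒ t_empty = 2A√h₀/0.004981.
t_empty = 2·4.152·√1.931/0.004981 = 8.30400·1.38960/0.004981 = 2316.66 s.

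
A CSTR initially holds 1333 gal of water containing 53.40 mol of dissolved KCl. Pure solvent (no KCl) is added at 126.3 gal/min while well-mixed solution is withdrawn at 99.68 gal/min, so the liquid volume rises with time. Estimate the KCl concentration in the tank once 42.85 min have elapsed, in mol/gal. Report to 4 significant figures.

0.002132 mol/gal

Let m(t) be the amount of KCl. Volume: V(t) = V₀ + (Q_in − Q_out) t = 1333 + 26.6200 t; V(42.85) = 2473.67 gal.
No KCl enters, so dm/dt = −Q_out · (m/V).
dm/m = −Q_out dt/(V₀ + 26.6200 t); integrating gives ln(m/m₀) = −(Q_out/(Q_in−Q_out)) ln(V/V₀).
m = m₀ (V₀/V)^(Q_out/(Q_in−Q_out)) = 53.40 × (1333/2473.67)^(3.74455) = 5.27336 mol.
C = m/V = 5.27336/2473.67 = 0.00213180 mol/gal.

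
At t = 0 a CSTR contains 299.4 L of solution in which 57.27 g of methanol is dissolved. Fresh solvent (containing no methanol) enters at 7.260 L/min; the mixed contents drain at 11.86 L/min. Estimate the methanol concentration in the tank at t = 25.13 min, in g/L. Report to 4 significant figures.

0.08856 g/L

Let m(t) be the amount of methanol. Volume: V(t) = V₀ + (Q_in − Q_out) t = 299.4 − 4.60000 t; V(25.13) = 183.802 L.
No methanol enters, so dm/dt = −Q_out · (m/V).
dm/m = −Q_out dt/(V₀ − 4.60000 t); integrating gives ln(m/m₀) = −(Q_out/(Q_in−Q_out)) ln(V/V₀).
m = m₀ (V₀/V)^(Q_out/(Q_in−Q_out)) = 57.27 × (299.4/183.802)^(-2.57826) = 16.2776 g.
C = m/V = 16.2776/183.802 = 0.0885604 g/L.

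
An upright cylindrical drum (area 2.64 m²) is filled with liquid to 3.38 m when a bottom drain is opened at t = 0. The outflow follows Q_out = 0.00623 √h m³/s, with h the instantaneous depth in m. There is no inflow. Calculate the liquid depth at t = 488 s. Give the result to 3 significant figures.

1.59 m

A dh/dt = −Q_out = −0.00623 √h.
Separate and integrate: 2(√h − √h₀) = −(0.00623/A) t.
√h = √3.38 − 0.00623·488/(2·2.64) = 1.8385 − 0.57580 = 1.2627.
h = 1.2627² = 1.5943 m.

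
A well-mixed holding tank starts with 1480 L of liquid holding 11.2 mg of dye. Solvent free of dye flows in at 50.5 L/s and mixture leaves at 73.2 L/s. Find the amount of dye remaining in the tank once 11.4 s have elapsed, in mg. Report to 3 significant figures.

Total volume: dV/dt = Q_in − Q_out = -22.700 L/s, so V(t) = 1480 − 22.700 t and V(11.4) = 1221.2 L.
Solute balance: dm/dt = 0 − Q_out C = −Q_out m/V(t).
dm/m = −Q_out dt/(V₀ − 22.700 t); integrating gives ln(m/m₀) = −(Q_out/(Q_in−Q_out)) ln(V/V₀).
m = m₀ (V₀/V)^(Q_out/(Q_in−Q_out)) = 11.2 × (1480/1221.2)^(-3.2247) = 6.0265 mg.

6.03 mg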